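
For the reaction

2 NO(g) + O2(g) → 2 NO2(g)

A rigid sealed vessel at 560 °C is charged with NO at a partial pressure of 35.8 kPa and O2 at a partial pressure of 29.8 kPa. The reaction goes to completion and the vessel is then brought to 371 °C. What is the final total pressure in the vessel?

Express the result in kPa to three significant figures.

At constant V, partial pressures at 560 °C are proportional to moles, so apply stoichiometry directly to pressures.
P(O2) required for 35.8 kPa of NO = (1/2) × 35.8 = 17.90 kPa; available 29.8 kPa, so NO is limiting.
P(O2) remaining = 29.8 − (1/2) × 35.8 = 11.90 kPa
P(gaseous products) = (2)/2 × 35.8 = 35.80 kPa
P_total at 560 °C = 11.90 + 35.80 = 47.70 kPa
Scaling to 371 °C: P = 47.70 × 644.15/833.15 = 36.88 kPa

36.9 kPa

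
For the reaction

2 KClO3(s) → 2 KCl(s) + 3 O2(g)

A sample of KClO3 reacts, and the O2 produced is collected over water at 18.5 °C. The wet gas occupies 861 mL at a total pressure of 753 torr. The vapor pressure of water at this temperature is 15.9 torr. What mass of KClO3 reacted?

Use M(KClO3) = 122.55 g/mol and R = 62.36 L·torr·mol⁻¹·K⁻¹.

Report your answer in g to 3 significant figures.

P(O2) = 753 − 15.9 = 737.1 torr
n(O2) = PV/RT = (737.1 × 0.8610) / (62.36 × 291.65) = 0.03489 mol
n(KClO3) = (2/3) × 0.03489 = 0.02326 mol
m(KClO3) = 0.02326 × 122.55 = 2.851 g

2.85 g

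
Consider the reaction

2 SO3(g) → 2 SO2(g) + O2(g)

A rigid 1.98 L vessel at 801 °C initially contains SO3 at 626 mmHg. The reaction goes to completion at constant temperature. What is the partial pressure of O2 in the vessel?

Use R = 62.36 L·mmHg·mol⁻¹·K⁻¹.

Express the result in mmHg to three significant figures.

n(SO3)₀ = PV/RT = (626 × 1.98) / (62.36 × 1074.15) = 0.01850 mol
n(O2) = (1/2) × 0.01850 = 0.009250 mol
P(O2) = nRT/V = 0.009250 × 62.36 × 1074.15 / 1.98 = 312.9 mmHg

313 mmHg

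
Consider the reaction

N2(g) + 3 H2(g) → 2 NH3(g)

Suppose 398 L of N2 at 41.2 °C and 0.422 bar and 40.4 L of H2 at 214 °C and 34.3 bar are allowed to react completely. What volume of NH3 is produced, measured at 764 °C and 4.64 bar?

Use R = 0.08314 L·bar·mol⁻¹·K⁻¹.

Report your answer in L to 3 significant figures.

n(N2) = PV/RT = (0.422 × 398) / (0.08314 × 314.35) = 6.426 mol
n(H2) = PV/RT = (34.3 × 40.4) / (0.08314 × 487.15) = 34.21 mol
For 6.426 mol N2, stoichiometry requires (3/1) × 6.426 = 19.28 mol H2; 34.21 mol is available, so N2 is limiting.
n(NH3) = (2/1) × 6.426 = 12.85 mol
V(NH3) = nRT/P = 12.85 × 0.08314 × 1037.15 / 4.64 = 238.8 L

239 L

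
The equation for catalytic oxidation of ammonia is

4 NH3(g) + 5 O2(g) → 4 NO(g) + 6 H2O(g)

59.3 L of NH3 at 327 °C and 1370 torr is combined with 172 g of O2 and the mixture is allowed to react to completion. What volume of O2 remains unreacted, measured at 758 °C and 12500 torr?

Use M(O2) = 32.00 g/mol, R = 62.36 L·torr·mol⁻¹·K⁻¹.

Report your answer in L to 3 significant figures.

n(NH3) = PV/RT = (1370 × 59.3) / (62.36 × 600.15) = 2.171 mol
n(O2) = 172 / 32.00 = 5.375 mol
For 2.171 mol NH3, stoichiometry requires (5/4) × 2.171 = 2.714 mol O2; 5.375 mol is available, so NH3 is limiting.
n(O2) consumed = (5/4) × 2.171 = 2.714 mol; remaining = 5.375 − 2.714 = 2.661 mol
V(O2) = nRT/P = 2.661 × 62.36 × 1031.15 / 12500 = 13.69 L

13.7 L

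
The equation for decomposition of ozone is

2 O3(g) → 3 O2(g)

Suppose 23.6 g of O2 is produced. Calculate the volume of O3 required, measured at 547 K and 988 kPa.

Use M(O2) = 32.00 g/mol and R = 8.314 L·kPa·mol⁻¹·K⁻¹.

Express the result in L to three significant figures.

2.26 L

n(O2) = 23.60 / 32.00 = 0.7375 mol
n(O3) = (2/3) × 0.7375 = 0.4917 mol
V = nRT/P = 0.4917 × 8.314 × 547 / 988 = 2.263 L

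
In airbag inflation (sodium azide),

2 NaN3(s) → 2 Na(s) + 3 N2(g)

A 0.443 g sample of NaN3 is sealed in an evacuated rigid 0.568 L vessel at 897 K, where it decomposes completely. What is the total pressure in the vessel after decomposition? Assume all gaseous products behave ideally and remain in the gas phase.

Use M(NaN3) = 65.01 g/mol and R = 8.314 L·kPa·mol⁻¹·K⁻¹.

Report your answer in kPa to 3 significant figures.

n(NaN3) = 0.443 / 65.01 = 0.006814 mol
n(gas produced) = (3/2) × 0.006814 = 0.01022 mol
P = nRT/V = 0.01022 × 8.314 × 897 / 0.568 = 134.2 kPa

134 kPa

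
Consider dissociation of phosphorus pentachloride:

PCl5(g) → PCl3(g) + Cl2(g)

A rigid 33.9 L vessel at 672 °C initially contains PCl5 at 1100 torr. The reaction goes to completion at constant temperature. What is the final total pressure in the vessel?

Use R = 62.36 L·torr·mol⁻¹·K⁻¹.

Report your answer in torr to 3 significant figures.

2200 torr

Since T and V are fixed, P_final/P_initial = n_final/n_initial = 2/1.
P_final = (2/1) × 1100 = 2200 torr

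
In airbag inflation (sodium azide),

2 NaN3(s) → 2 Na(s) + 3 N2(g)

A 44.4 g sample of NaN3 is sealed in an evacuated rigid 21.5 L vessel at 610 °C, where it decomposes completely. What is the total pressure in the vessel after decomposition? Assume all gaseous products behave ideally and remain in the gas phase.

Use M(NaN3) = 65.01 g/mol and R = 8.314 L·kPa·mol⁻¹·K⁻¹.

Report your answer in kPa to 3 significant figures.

350 kPa

n(NaN3) = 44.4 / 65.01 = 0.6830 mol
n(gas produced) = (3/2) × 0.6830 = 1.025 mol
P = nRT/V = 1.025 × 8.314 × 883.15 / 21.5 = 350.0 kPa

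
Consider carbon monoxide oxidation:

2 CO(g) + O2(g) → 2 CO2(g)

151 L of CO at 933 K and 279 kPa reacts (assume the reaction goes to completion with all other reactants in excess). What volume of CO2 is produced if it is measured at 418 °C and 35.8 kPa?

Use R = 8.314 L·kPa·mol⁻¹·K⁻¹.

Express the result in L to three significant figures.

872 L

n(CO) = PV/RT = (279 × 151) / (8.314 × 933) = 5.431 mol
n(CO2) = (2/2) × 5.431 = 5.431 mol
V = nRT/P = 5.431 × 8.314 × 691.15 / 35.8 = 871.7 L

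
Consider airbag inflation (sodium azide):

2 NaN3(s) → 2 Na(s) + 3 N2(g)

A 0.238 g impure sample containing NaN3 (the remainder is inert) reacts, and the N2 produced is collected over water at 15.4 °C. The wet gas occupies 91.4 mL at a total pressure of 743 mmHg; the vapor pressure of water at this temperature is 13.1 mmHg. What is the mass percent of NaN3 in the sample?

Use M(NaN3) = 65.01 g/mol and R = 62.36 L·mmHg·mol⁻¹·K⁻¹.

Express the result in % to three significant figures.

67.5 %

P(N2) = 743 − 13.1 = 729.9 mmHg
n(N2) = PV/RT = (729.9 × 0.09140) / (62.36 × 288.55) = 0.003708 mol
n(NaN3) = (2/3) × 0.003708 = 0.002472 mol
m(NaN3) = 0.002472 × 65.01 = 0.1607 g
%NaN3 = 0.1607 / 0.238 × 100 = 67.52%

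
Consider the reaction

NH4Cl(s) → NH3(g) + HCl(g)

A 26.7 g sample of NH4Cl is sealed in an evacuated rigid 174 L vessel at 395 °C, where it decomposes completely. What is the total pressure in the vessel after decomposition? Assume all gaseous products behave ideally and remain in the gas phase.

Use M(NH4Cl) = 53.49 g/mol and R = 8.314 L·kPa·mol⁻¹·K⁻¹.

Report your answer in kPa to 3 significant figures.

31.9 kPa

n(NH4Cl) = 26.7 / 53.49 = 0.4992 mol
n(gas produced) = (2/1) × 0.4992 = 0.9984 mol
P = nRT/V = 0.9984 × 8.314 × 668.15 / 174 = 31.87 kPa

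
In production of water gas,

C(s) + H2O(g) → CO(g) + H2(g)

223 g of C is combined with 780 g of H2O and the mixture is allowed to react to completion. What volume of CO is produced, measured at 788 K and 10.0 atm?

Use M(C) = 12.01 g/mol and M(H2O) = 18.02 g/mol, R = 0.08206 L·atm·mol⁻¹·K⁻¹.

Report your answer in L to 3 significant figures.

120 L

n(C) = 223 / 12.01 = 18.57 mol
n(H2O) = 780 / 18.02 = 43.29 mol
For 18.57 mol C, stoichiometry requires (1/1) × 18.57 = 18.57 mol H2O; 43.29 mol is available, so C is limiting.
n(CO) = (1/1) × 18.57 = 18.57 mol
V(CO) = nRT/P = 18.57 × 0.08206 × 788 / 10.0 = 120.1 L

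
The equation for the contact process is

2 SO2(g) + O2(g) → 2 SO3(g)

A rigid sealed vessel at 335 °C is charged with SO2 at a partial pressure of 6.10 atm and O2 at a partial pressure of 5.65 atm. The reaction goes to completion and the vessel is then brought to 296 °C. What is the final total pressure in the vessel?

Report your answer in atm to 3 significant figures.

With V and T fixed, P_i ∝ n_i, so the mole ratios apply directly to partial pressures at 335 °C.
P(O2) required for 6.10 atm of SO2 = (1/2) × 6.10 = 3.050 atm; available 5.65 atm, so SO2 is limiting.
P(O2) remaining = 5.65 − (1/2) × 6.10 = 2.600 atm
P(gaseous products) = (2)/2 × 6.10 = 6.100 atm
P_total at 335 °C = 2.600 + 6.100 = 8.700 atm
Scaling to 296 °C: P = 8.700 × 569.15/608.15 = 8.142 atm

8.14 atm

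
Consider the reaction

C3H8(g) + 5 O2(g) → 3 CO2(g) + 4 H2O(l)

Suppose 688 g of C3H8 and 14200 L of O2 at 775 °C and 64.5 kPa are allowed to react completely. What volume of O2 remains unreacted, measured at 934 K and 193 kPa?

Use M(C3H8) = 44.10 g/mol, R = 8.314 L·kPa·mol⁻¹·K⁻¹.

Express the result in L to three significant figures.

1090 L

n(C3H8) = 688 / 44.10 = 15.60 mol
n(O2) = PV/RT = (64.5 × 14200) / (8.314 × 1048.15) = 105.1 mol
For 15.60 mol C3H8, stoichiometry requires (5/1) × 15.60 = 78.00 mol O2; 105.1 mol is available, so C3H8 is limiting.
n(O2) consumed = (5/1) × 15.60 = 78.00 mol; remaining = 105.1 − 78.00 = 27.10 mol
V(O2) = nRT/P = 27.10 × 8.314 × 934 / 193 = 1090 L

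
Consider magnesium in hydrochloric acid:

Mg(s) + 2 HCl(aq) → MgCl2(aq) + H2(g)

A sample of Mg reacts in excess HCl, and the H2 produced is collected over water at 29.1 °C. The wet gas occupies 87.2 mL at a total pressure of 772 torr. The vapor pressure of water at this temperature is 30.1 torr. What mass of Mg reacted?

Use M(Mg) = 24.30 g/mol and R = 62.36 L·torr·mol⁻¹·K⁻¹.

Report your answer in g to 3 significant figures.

P(H2) = 772 − 30.1 = 741.9 torr
n(H2) = PV/RT = (741.9 × 0.08720) / (62.36 × 302.25) = 0.003432 mol
n(Mg) = (1/1) × 0.003432 = 0.003432 mol
m(Mg) = 0.003432 × 24.30 = 0.08340 g

0.0834 g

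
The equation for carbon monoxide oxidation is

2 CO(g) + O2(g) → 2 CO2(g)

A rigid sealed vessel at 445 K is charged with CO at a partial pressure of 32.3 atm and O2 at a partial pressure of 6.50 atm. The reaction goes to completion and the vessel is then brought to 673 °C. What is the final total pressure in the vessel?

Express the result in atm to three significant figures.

68.7 atm

At constant V, partial pressures at 445 K are proportional to moles, so apply stoichiometry directly to pressures.
P(O2) required for 32.3 atm of CO = (1/2) × 32.3 = 16.15 atm; available 6.50 atm, so O2 is limiting.
P(CO) remaining = 32.3 − (2/1) × 6.50 = 19.30 atm
P(gaseous products) = (2)/1 × 6.50 = 13.00 atm
P_total at 445 K = 19.30 + 13.00 = 32.30 atm
Scaling to 673 °C: P = 32.30 × 946.15/445 = 68.68 atm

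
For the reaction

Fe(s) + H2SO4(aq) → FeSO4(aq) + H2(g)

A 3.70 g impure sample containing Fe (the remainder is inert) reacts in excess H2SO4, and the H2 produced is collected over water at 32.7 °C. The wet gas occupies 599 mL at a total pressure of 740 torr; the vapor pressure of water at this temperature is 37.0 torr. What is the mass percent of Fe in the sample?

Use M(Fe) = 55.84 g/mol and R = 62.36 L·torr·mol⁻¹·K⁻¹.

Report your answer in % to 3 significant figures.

P(H2) = 740 − 37.0 = 703.0 torr
n(H2) = PV/RT = (703.0 × 0.5990) / (62.36 × 305.85) = 0.02208 mol
n(Fe) = (1/1) × 0.02208 = 0.02208 mol
m(Fe) = 0.02208 × 55.84 = 1.233 g
%Fe = 1.233 / 3.70 × 100 = 33.32%

33.3 %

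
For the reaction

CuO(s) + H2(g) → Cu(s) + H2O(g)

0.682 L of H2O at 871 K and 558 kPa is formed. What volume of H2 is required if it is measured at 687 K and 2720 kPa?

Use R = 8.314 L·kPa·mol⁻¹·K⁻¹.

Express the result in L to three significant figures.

0.110 L

n(H2O) = PV/RT = (558 × 0.682) / (8.314 × 871) = 0.05255 mol
n(H2) = (1/1) × 0.05255 = 0.05255 mol
V = nRT/P = 0.05255 × 8.314 × 687 / 2720 = 0.1103 L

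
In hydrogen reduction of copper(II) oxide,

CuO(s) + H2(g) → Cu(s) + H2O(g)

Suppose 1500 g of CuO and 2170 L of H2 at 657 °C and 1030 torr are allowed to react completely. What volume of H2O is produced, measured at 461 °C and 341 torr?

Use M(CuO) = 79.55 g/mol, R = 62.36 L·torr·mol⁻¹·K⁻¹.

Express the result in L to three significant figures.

2530 L

n(CuO) = 1500 / 79.55 = 18.86 mol
n(H2) = PV/RT = (1030 × 2170) / (62.36 × 930.15) = 38.53 mol
For 18.86 mol CuO, stoichiometry requires (1/1) × 18.86 = 18.86 mol H2; 38.53 mol is available, so CuO is limiting.
n(H2O) = (1/1) × 18.86 = 18.86 mol
V(H2O) = nRT/P = 18.86 × 62.36 × 734.15 / 341 = 2532 L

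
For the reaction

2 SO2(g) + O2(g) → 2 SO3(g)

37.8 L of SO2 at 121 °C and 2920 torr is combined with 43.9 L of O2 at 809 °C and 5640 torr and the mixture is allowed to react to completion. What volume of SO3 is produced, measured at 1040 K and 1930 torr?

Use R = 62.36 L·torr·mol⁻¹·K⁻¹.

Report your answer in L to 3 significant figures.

n(SO2) = PV/RT = (2920 × 37.8) / (62.36 × 394.15) = 4.491 mol
n(O2) = PV/RT = (5640 × 43.9) / (62.36 × 1082.15) = 3.669 mol
For 4.491 mol SO2, stoichiometry requires (1/2) × 4.491 = 2.245 mol O2; 3.669 mol is available, so SO2 is limiting.
n(SO3) = (2/2) × 4.491 = 4.491 mol
V(SO3) = nRT/P = 4.491 × 62.36 × 1040 / 1930 = 150.9 L

151 L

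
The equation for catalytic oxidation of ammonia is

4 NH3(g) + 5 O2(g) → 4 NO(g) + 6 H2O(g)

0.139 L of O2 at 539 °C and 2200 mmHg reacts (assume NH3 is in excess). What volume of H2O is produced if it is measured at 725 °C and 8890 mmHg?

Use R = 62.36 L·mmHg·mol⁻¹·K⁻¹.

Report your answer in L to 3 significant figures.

0.0507 L

n(O2) = PV/RT = (2200 × 0.139) / (62.36 × 812.15) = 0.006038 mol
n(H2O) = (6/5) × 0.006038 = 0.007246 mol
V = nRT/P = 0.007246 × 62.36 × 998.15 / 8890 = 0.05073 L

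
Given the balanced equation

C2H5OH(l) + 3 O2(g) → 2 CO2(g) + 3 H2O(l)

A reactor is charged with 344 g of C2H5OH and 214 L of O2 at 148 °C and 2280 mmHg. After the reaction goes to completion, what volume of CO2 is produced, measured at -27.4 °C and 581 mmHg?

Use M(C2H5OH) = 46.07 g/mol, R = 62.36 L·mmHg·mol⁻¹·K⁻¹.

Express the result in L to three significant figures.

n(C2H5OH) = 344 / 46.07 = 7.467 mol
n(O2) = PV/RT = (2280 × 214) / (62.36 × 421.15) = 18.58 mol
For 7.467 mol C2H5OH, stoichiometry requires (3/1) × 7.467 = 22.40 mol O2; 18.58 mol is available, so O2 is limiting.
n(CO2) = (2/3) × 18.58 = 12.39 mol
V(CO2) = nRT/P = 12.39 × 62.36 × 245.75 / 581 = 326.8 L

327 L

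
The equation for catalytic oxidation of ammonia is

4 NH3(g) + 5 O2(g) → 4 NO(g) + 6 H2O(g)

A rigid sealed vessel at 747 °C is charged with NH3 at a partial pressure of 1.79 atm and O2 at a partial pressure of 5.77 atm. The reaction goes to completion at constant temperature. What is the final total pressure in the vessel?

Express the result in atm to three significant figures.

8.01 atm

With V and T fixed, P_i ∝ n_i, so the mole ratios apply directly to partial pressures at 747 °C.
P(O2) required for 1.79 atm of NH3 = (5/4) × 1.79 = 2.237 atm; available 5.77 atm, so NH3 is limiting.
P(O2) remaining = 5.77 − (5/4) × 1.79 = 3.532 atm
P(gaseous products) = (4+6)/4 × 1.79 = 4.475 atm
P_total at 747 °C = 3.532 + 4.475 = 8.007 atm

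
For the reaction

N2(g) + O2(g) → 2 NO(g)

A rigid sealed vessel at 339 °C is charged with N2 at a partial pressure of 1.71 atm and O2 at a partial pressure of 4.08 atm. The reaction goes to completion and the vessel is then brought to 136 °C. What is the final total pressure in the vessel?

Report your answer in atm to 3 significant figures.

Because the vessel is rigid and T is held at 339 °C, work the stoichiometry in partial pressures (P_i = n_iRT/V).
P(O2) required for 1.71 atm of N2 = (1/1) × 1.71 = 1.710 atm; available 4.08 atm, so N2 is limiting.
P(O2) remaining = 4.08 − (1/1) × 1.71 = 2.370 atm
P(gaseous products) = (2)/1 × 1.71 = 3.420 atm
P_total at 339 °C = 2.370 + 3.420 = 5.790 atm
Scaling to 136 °C: P = 5.790 × 409.15/612.15 = 3.870 atm

3.87 atm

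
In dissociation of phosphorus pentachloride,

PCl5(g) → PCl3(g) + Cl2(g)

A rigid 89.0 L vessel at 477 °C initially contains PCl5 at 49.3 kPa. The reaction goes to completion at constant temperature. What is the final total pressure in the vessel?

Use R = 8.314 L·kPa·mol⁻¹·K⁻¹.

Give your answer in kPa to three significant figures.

Since T and V are fixed, P_final/P_initial = n_final/n_initial = 2/1.
P_final = (2/1) × 49.3 = 98.60 kPa

98.6 kPa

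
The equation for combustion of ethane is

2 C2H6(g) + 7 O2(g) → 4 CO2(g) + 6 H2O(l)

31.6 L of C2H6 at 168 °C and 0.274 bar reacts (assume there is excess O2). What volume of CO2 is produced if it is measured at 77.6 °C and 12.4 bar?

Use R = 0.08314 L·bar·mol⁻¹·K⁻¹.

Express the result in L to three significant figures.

n(C2H6) = PV/RT = (0.274 × 31.6) / (0.08314 × 441.15) = 0.2361 mol
n(CO2) = (4/2) × 0.2361 = 0.4722 mol
V = nRT/P = 0.4722 × 0.08314 × 350.75 / 12.4 = 1.110 L

1.11 L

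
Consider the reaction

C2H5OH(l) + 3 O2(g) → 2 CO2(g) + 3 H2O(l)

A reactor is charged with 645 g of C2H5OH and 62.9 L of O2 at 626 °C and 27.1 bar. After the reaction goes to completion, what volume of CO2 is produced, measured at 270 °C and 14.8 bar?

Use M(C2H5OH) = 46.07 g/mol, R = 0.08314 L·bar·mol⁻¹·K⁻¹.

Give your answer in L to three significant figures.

n(C2H5OH) = 645 / 46.07 = 14.00 mol
n(O2) = PV/RT = (27.1 × 62.9) / (0.08314 × 899.15) = 22.80 mol
For 14.00 mol C2H5OH, stoichiometry requires (3/1) × 14.00 = 42.00 mol O2; 22.80 mol is available, so O2 is limiting.
n(CO2) = (2/3) × 22.80 = 15.20 mol
V(CO2) = nRT/P = 15.20 × 0.08314 × 543.15 / 14.8 = 46.38 L

46.4 L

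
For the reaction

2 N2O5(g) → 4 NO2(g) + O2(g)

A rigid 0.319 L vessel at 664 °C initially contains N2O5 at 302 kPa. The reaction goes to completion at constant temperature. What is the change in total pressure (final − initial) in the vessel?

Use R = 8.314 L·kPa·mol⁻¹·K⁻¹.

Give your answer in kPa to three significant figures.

Since T and V are fixed, P_final/P_initial = n_final/n_initial = 5/2.
P_final = (5/2) × 302 = 755.0 kPa; ΔP = 755.0 − 302 = 453.0 kPa

453 kPa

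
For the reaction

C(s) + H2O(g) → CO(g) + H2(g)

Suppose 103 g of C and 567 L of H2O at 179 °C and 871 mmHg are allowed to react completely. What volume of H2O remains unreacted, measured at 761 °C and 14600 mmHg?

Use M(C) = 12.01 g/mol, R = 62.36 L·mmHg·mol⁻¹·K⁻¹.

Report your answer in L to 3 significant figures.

39.5 L

n(C) = 103 / 12.01 = 8.576 mol
n(H2O) = PV/RT = (871 × 567) / (62.36 × 452.15) = 17.52 mol
For 8.576 mol C, stoichiometry requires (1/1) × 8.576 = 8.576 mol H2O; 17.52 mol is available, so C is limiting.
n(H2O) consumed = (1/1) × 8.576 = 8.576 mol; remaining = 17.52 − 8.576 = 8.944 mol
V(H2O) = nRT/P = 8.944 × 62.36 × 1034.15 / 14600 = 39.51 L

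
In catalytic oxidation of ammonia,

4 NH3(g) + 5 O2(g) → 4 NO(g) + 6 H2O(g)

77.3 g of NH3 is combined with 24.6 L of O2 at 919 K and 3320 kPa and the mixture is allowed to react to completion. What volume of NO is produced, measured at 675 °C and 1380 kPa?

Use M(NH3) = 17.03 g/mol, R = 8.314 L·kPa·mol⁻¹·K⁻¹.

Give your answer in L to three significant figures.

25.9 L

n(NH3) = 77.3 / 17.03 = 4.539 mol
n(O2) = PV/RT = (3320 × 24.6) / (8.314 × 919) = 10.69 mol
For 4.539 mol NH3, stoichiometry requires (5/4) × 4.539 = 5.674 mol O2; 10.69 mol is available, so NH3 is limiting.
n(NO) = (4/4) × 4.539 = 4.539 mol
V(NO) = nRT/P = 4.539 × 8.314 × 948.15 / 1380 = 25.93 L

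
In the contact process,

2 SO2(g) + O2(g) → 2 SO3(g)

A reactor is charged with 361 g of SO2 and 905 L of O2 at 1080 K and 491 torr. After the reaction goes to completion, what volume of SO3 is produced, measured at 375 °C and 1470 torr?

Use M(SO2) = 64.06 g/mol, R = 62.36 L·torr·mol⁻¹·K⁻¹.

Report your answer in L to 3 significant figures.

n(SO2) = 361 / 64.06 = 5.635 mol
n(O2) = PV/RT = (491 × 905) / (62.36 × 1080) = 6.598 mol
For 5.635 mol SO2, stoichiometry requires (1/2) × 5.635 = 2.817 mol O2; 6.598 mol is available, so SO2 is limiting.
n(SO3) = (2/2) × 5.635 = 5.635 mol
V(SO3) = nRT/P = 5.635 × 62.36 × 648.15 / 1470 = 154.9 L

155 L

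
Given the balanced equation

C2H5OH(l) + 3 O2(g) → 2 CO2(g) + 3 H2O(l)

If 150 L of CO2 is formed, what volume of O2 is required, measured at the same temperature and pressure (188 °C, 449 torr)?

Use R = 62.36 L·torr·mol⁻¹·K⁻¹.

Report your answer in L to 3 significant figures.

225 L

At constant T and P, gas volumes are in the mole ratio: V(O2) = (3/2) × 150 = 225.0 L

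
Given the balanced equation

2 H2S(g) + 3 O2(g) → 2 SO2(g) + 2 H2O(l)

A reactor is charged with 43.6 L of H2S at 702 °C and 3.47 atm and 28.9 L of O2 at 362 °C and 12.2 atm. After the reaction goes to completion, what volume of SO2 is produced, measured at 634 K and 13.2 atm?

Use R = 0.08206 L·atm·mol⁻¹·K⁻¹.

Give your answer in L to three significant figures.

7.45 L

n(H2S) = PV/RT = (3.47 × 43.6) / (0.08206 × 975.15) = 1.891 mol
n(O2) = PV/RT = (12.2 × 28.9) / (0.08206 × 635.15) = 6.765 mol
For 1.891 mol H2S, stoichiometry requires (3/2) × 1.891 = 2.837 mol O2; 6.765 mol is available, so H2S is limiting.
n(SO2) = (2/2) × 1.891 = 1.891 mol
V(SO2) = nRT/P = 1.891 × 0.08206 × 634 / 13.2 = 7.453 L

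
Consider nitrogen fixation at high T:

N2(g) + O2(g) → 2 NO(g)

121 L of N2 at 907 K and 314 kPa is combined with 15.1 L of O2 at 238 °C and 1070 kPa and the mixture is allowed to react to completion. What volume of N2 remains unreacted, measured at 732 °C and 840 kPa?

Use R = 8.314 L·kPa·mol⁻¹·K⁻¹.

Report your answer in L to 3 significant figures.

n(N2) = PV/RT = (314 × 121) / (8.314 × 907) = 5.038 mol
n(O2) = PV/RT = (1070 × 15.1) / (8.314 × 511.15) = 3.802 mol
For 5.038 mol N2, stoichiometry requires (1/1) × 5.038 = 5.038 mol O2; 3.802 mol is available, so O2 is limiting.
n(N2) consumed = (1/1) × 3.802 = 3.802 mol; remaining = 5.038 − 3.802 = 1.236 mol
V(N2) = nRT/P = 1.236 × 8.314 × 1005.15 / 840 = 12.30 L

12.3 L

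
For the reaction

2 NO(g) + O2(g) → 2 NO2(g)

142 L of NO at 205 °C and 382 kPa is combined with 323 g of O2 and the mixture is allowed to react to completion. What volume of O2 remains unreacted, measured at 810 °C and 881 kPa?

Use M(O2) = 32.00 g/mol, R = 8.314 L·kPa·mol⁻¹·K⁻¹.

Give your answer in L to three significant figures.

n(NO) = PV/RT = (382 × 142) / (8.314 × 478.15) = 13.65 mol
n(O2) = 323 / 32.00 = 10.09 mol
For 13.65 mol NO, stoichiometry requires (1/2) × 13.65 = 6.825 mol O2; 10.09 mol is available, so NO is limiting.
n(O2) consumed = (1/2) × 13.65 = 6.825 mol; remaining = 10.09 − 6.825 = 3.265 mol
V(O2) = nRT/P = 3.265 × 8.314 × 1083.15 / 881 = 33.37 L

33.4 L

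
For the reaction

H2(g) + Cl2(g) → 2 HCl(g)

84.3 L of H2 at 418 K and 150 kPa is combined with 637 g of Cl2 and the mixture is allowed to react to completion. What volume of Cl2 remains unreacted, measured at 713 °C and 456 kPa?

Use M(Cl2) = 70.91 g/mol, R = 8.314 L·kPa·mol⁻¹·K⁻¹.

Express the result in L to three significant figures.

n(H2) = PV/RT = (150 × 84.3) / (8.314 × 418) = 3.639 mol
n(Cl2) = 637 / 70.91 = 8.983 mol
For 3.639 mol H2, stoichiometry requires (1/1) × 3.639 = 3.639 mol Cl2; 8.983 mol is available, so H2 is limiting.
n(Cl2) consumed = (1/1) × 3.639 = 3.639 mol; remaining = 8.983 − 3.639 = 5.344 mol
V(Cl2) = nRT/P = 5.344 × 8.314 × 986.15 / 456 = 96.08 L

96.1 L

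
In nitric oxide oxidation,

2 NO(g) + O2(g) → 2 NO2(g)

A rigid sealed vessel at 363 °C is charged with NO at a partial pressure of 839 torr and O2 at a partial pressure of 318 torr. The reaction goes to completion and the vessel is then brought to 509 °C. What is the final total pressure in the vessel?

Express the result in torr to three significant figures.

With V and T fixed, P_i ∝ n_i, so the mole ratios apply directly to partial pressures at 363 °C.
P(O2) required for 839 torr of NO = (1/2) × 839 = 419.5 torr; available 318 torr, so O2 is limiting.
P(NO) remaining = 839 − (2/1) × 318 = 203.0 torr
P(gaseous products) = (2)/1 × 318 = 636.0 torr
P_total at 363 °C = 203.0 + 636.0 = 839.0 torr
Scaling to 509 °C: P = 839.0 × 782.15/636.15 = 1032 torr

1030 torr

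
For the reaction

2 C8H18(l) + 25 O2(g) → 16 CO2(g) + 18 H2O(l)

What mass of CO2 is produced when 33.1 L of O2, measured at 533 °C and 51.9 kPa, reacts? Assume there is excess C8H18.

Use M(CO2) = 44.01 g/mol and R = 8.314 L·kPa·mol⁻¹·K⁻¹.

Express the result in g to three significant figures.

7.22 g

n(O2) = PV/RT = (51.9 × 33.1) / (8.314 × 806.15) = 0.2563 mol
n(CO2) = (16/25) × 0.2563 = 0.1640 mol
m(CO2) = 0.1640 × 44.01 = 7.218 g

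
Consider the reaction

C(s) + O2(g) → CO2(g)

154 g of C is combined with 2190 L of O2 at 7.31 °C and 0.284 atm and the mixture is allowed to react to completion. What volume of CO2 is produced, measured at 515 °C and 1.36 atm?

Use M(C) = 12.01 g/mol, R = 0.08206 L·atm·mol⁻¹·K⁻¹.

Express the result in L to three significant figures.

n(C) = 154 / 12.01 = 12.82 mol
n(O2) = PV/RT = (0.284 × 2190) / (0.08206 × 280.46) = 27.02 mol
For 12.82 mol C, stoichiometry requires (1/1) × 12.82 = 12.82 mol O2; 27.02 mol is available, so C is limiting.
n(CO2) = (1/1) × 12.82 = 12.82 mol
V(CO2) = nRT/P = 12.82 × 0.08206 × 788.15 / 1.36 = 609.7 L

610 L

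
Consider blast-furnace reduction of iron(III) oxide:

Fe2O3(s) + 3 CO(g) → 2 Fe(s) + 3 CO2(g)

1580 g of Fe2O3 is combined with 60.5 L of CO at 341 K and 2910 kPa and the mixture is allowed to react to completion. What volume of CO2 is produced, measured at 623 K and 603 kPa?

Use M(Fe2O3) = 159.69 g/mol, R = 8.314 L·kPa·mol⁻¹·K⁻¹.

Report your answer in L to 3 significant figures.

255 L

n(Fe2O3) = 1580 / 159.69 = 9.894 mol
n(CO) = PV/RT = (2910 × 60.5) / (8.314 × 341) = 62.10 mol
For 9.894 mol Fe2O3, stoichiometry requires (3/1) × 9.894 = 29.68 mol CO; 62.10 mol is available, so Fe2O3 is limiting.
n(CO2) = (3/1) × 9.894 = 29.68 mol
V(CO2) = nRT/P = 29.68 × 8.314 × 623 / 603 = 254.9 L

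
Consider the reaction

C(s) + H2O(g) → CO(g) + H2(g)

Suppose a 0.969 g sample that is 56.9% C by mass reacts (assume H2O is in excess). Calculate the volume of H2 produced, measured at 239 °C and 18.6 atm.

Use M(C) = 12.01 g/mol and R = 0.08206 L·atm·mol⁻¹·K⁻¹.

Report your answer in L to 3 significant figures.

mass of C = 0.969 × 56.9/100 = 0.5514 g
n(C) = 0.5514 / 12.01 = 0.04591 mol
n(H2) = (1/1) × 0.04591 = 0.04591 mol
V = nRT/P = 0.04591 × 0.08206 × 512.15 / 18.6 = 0.1037 L

0.104 L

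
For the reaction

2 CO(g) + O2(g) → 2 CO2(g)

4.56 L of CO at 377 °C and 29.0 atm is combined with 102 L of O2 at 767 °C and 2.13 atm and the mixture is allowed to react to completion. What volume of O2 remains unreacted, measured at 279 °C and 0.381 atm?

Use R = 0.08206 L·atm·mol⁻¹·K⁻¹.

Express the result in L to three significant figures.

155 L

n(CO) = PV/RT = (29.0 × 4.56) / (0.08206 × 650.15) = 2.479 mol
n(O2) = PV/RT = (2.13 × 102) / (0.08206 × 1040.15) = 2.545 mol
For 2.479 mol CO, stoichiometry requires (1/2) × 2.479 = 1.240 mol O2; 2.545 mol is available, so CO is limiting.
n(O2) consumed = (1/2) × 2.479 = 1.240 mol; remaining = 2.545 − 1.240 = 1.305 mol
V(O2) = nRT/P = 1.305 × 0.08206 × 552.15 / 0.381 = 155.2 L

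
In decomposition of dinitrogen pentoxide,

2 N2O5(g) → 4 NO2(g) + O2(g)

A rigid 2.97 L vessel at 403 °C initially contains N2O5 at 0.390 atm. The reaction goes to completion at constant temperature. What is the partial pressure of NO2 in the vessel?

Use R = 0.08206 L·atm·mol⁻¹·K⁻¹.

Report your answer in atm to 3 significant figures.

0.780 atm

n(N2O5)₀ = PV/RT = (0.390 × 2.97) / (0.08206 × 676.15) = 0.02088 mol
n(NO2) = (4/2) × 0.02088 = 0.04176 mol
P(NO2) = nRT/V = 0.04176 × 0.08206 × 676.15 / 2.97 = 0.7802 atm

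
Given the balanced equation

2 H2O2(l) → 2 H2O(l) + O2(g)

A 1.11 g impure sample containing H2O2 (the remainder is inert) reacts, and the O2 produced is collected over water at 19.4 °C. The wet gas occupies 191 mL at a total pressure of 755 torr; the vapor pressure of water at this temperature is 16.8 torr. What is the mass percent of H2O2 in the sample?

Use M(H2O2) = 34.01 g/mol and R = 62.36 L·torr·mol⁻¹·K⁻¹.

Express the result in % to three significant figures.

P(O2) = 755 − 16.8 = 738.2 torr
n(O2) = PV/RT = (738.2 × 0.1910) / (62.36 × 292.55) = 0.007729 mol
n(H2O2) = (2/1) × 0.007729 = 0.01546 mol
m(H2O2) = 0.01546 × 34.01 = 0.5258 g
%H2O2 = 0.5258 / 1.11 × 100 = 47.37%

47.4 %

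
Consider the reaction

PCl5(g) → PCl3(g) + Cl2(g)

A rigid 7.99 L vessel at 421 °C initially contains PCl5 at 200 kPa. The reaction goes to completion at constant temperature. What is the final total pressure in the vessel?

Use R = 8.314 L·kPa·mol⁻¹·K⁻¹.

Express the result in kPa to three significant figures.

Since T and V are fixed, P_final/P_initial = n_final/n_initial = 2/1.
P_final = (2/1) × 200 = 400.0 kPa

400 kPa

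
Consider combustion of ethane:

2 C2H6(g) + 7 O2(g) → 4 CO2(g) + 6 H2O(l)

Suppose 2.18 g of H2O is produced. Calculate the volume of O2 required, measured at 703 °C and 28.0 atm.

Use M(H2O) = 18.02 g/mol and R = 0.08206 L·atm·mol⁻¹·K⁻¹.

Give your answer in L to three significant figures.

n(H2O) = 2.180 / 18.02 = 0.1210 mol
n(O2) = (7/6) × 0.1210 = 0.1412 mol
V = nRT/P = 0.1412 × 0.08206 × 976.15 / 28.0 = 0.4039 L

0.404 L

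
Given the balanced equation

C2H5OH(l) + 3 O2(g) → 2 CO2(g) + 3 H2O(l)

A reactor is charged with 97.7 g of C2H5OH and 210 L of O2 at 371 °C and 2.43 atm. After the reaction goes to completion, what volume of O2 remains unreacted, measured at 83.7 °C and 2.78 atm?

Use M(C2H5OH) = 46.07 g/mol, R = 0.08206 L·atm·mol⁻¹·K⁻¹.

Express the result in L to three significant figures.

n(C2H5OH) = 97.7 / 46.07 = 2.121 mol
n(O2) = PV/RT = (2.43 × 210) / (0.08206 × 644.15) = 9.654 mol
For 2.121 mol C2H5OH, stoichiometry requires (3/1) × 2.121 = 6.363 mol O2; 9.654 mol is available, so C2H5OH is limiting.
n(O2) consumed = (3/1) × 2.121 = 6.363 mol; remaining = 9.654 − 6.363 = 3.291 mol
V(O2) = nRT/P = 3.291 × 0.08206 × 356.85 / 2.78 = 34.67 L

34.7 L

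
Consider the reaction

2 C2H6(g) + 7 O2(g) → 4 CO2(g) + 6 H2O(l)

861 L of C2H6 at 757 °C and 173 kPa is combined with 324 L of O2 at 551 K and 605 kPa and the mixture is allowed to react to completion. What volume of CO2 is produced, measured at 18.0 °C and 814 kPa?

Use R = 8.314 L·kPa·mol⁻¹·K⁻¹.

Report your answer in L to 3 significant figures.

72.7 L

n(C2H6) = PV/RT = (173 × 861) / (8.314 × 1030.15) = 17.39 mol
n(O2) = PV/RT = (605 × 324) / (8.314 × 551) = 42.79 mol
For 17.39 mol C2H6, stoichiometry requires (7/2) × 17.39 = 60.87 mol O2; 42.79 mol is available, so O2 is limiting.
n(CO2) = (4/7) × 42.79 = 24.45 mol
V(CO2) = nRT/P = 24.45 × 8.314 × 291.15 / 814 = 72.71 L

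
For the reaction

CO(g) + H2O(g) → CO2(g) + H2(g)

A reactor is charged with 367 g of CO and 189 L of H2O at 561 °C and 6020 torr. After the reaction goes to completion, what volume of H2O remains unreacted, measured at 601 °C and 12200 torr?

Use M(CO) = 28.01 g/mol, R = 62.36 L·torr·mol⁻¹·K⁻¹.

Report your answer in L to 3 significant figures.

39.2 L

n(CO) = 367 / 28.01 = 13.10 mol
n(H2O) = PV/RT = (6020 × 189) / (62.36 × 834.15) = 21.87 mol
For 13.10 mol CO, stoichiometry requires (1/1) × 13.10 = 13.10 mol H2O; 21.87 mol is available, so CO is limiting.
n(H2O) consumed = (1/1) × 13.10 = 13.10 mol; remaining = 21.87 − 13.10 = 8.770 mol
V(H2O) = nRT/P = 8.770 × 62.36 × 874.15 / 12200 = 39.19 L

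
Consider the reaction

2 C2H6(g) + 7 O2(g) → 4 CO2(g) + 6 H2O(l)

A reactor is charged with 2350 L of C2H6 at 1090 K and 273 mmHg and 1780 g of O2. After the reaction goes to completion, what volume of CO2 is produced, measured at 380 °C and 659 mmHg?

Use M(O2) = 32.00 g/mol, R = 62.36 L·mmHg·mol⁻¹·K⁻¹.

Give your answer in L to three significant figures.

1170 L

n(C2H6) = PV/RT = (273 × 2350) / (62.36 × 1090) = 9.438 mol
n(O2) = 1780 / 32.00 = 55.62 mol
For 9.438 mol C2H6, stoichiometry requires (7/2) × 9.438 = 33.03 mol O2; 55.62 mol is available, so C2H6 is limiting.
n(CO2) = (4/2) × 9.438 = 18.88 mol
V(CO2) = nRT/P = 18.88 × 62.36 × 653.15 / 659 = 1167 L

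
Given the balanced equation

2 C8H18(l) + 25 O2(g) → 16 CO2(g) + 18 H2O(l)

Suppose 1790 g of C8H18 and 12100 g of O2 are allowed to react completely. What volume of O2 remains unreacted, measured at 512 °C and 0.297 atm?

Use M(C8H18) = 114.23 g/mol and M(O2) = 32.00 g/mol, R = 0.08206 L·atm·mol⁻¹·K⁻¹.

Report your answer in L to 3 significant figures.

n(C8H18) = 1790 / 114.23 = 15.67 mol
n(O2) = 12100 / 32.00 = 378.1 mol
For 15.67 mol C8H18, stoichiometry requires (25/2) × 15.67 = 195.9 mol O2; 378.1 mol is available, so C8H18 is limiting.
n(O2) consumed = (25/2) × 15.67 = 195.9 mol; remaining = 378.1 − 195.9 = 182.2 mol
V(O2) = nRT/P = 182.2 × 0.08206 × 785.15 / 0.297 = 39530 L

39500 L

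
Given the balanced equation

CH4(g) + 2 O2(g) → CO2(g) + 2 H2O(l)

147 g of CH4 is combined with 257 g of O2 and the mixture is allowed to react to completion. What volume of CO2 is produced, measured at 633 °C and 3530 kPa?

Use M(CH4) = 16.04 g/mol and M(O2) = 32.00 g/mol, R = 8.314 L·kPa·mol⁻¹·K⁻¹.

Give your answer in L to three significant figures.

n(CH4) = 147 / 16.04 = 9.165 mol
n(O2) = 257 / 32.00 = 8.031 mol
For 9.165 mol CH4, stoichiometry requires (2/1) × 9.165 = 18.33 mol O2; 8.031 mol is available, so O2 is limiting.
n(CO2) = (1/2) × 8.031 = 4.016 mol
V(CO2) = nRT/P = 4.016 × 8.314 × 906.15 / 3530 = 8.571 L

8.57 L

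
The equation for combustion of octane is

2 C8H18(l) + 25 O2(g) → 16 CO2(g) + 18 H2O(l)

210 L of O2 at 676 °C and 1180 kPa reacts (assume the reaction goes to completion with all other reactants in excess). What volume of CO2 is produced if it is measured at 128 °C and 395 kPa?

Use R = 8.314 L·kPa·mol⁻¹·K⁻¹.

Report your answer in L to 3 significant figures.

n(O2) = PV/RT = (1180 × 210) / (8.314 × 949.15) = 31.40 mol
n(CO2) = (16/25) × 31.40 = 20.10 mol
V = nRT/P = 20.10 × 8.314 × 401.15 / 395 = 169.7 L

170 L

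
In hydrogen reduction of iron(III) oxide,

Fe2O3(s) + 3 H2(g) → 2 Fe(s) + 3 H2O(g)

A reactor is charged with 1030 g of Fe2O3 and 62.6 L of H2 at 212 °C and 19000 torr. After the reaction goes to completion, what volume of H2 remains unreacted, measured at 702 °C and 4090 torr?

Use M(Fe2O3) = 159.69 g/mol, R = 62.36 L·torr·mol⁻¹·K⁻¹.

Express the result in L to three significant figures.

297 L

n(Fe2O3) = 1030 / 159.69 = 6.450 mol
n(H2) = PV/RT = (19000 × 62.6) / (62.36 × 485.15) = 39.31 mol
For 6.450 mol Fe2O3, stoichiometry requires (3/1) × 6.450 = 19.35 mol H2; 39.31 mol is available, so Fe2O3 is limiting.
n(H2) consumed = (3/1) × 6.450 = 19.35 mol; remaining = 39.31 − 19.35 = 19.96 mol
V(H2) = nRT/P = 19.96 × 62.36 × 975.15 / 4090 = 296.8 L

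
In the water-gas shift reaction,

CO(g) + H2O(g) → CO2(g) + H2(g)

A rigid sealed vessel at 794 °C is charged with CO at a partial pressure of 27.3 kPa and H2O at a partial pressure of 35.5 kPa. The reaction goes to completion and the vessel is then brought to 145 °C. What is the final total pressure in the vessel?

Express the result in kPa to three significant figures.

24.6 kPa

At constant V, partial pressures at 794 °C are proportional to moles, so apply stoichiometry directly to pressures.
P(H2O) required for 27.3 kPa of CO = (1/1) × 27.3 = 27.30 kPa; available 35.5 kPa, so CO is limiting.
P(H2O) remaining = 35.5 − (1/1) × 27.3 = 8.200 kPa
P(gaseous products) = (1+1)/1 × 27.3 = 54.60 kPa
P_total at 794 °C = 8.200 + 54.60 = 62.80 kPa
Scaling to 145 °C: P = 62.80 × 418.15/1067.15 = 24.61 kPa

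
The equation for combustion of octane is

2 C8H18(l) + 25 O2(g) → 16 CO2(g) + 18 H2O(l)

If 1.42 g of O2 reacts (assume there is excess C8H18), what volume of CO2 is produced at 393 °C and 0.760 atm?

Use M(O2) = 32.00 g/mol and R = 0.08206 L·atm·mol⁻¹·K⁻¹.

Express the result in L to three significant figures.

n(O2) = 1.420 / 32.00 = 0.04437 mol
n(CO2) = (16/25) × 0.04437 = 0.02840 mol
V = nRT/P = 0.02840 × 0.08206 × 666.15 / 0.760 = 2.043 L

2.04 L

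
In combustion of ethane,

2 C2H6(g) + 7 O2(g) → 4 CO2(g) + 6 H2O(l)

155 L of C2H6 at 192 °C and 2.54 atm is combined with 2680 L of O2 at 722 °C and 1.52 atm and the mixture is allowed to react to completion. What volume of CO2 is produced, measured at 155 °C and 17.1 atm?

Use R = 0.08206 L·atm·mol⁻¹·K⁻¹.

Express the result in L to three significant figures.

42.4 L

n(C2H6) = PV/RT = (2.54 × 155) / (0.08206 × 465.15) = 10.31 mol
n(O2) = PV/RT = (1.52 × 2680) / (0.08206 × 995.15) = 49.88 mol
For 10.31 mol C2H6, stoichiometry requires (7/2) × 10.31 = 36.09 mol O2; 49.88 mol is available, so C2H6 is limiting.
n(CO2) = (4/2) × 10.31 = 20.62 mol
V(CO2) = nRT/P = 20.62 × 0.08206 × 428.15 / 17.1 = 42.37 L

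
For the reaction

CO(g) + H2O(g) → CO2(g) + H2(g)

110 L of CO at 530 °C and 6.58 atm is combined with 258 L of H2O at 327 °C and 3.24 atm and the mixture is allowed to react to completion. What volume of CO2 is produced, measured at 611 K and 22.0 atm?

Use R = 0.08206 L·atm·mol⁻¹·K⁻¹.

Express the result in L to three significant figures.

n(CO) = PV/RT = (6.58 × 110) / (0.08206 × 803.15) = 10.98 mol
n(H2O) = PV/RT = (3.24 × 258) / (0.08206 × 600.15) = 16.97 mol
For 10.98 mol CO, stoichiometry requires (1/1) × 10.98 = 10.98 mol H2O; 16.97 mol is available, so CO is limiting.
n(CO2) = (1/1) × 10.98 = 10.98 mol
V(CO2) = nRT/P = 10.98 × 0.08206 × 611 / 22.0 = 25.02 L

25.0 L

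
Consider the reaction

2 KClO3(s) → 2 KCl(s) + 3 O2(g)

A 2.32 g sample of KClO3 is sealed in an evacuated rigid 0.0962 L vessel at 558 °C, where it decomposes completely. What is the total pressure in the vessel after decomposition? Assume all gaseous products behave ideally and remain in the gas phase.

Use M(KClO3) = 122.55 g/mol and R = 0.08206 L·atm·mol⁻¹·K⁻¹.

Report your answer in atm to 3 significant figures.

n(KClO3) = 2.32 / 122.55 = 0.01893 mol
n(gas produced) = (3/2) × 0.01893 = 0.02839 mol
P = nRT/V = 0.02839 × 0.08206 × 831.15 / 0.0962 = 20.13 atm

20.1 atm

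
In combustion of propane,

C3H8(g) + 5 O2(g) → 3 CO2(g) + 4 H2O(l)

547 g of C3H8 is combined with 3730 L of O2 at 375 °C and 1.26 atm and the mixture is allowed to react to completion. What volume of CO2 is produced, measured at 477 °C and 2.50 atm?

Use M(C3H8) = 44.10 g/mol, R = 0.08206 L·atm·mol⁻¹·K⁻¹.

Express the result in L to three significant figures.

916 L

n(C3H8) = 547 / 44.10 = 12.40 mol
n(O2) = PV/RT = (1.26 × 3730) / (0.08206 × 648.15) = 88.36 mol
For 12.40 mol C3H8, stoichiometry requires (5/1) × 12.40 = 62.00 mol O2; 88.36 mol is available, so C3H8 is limiting.
n(CO2) = (3/1) × 12.40 = 37.20 mol
V(CO2) = nRT/P = 37.20 × 0.08206 × 750.15 / 2.50 = 916.0 L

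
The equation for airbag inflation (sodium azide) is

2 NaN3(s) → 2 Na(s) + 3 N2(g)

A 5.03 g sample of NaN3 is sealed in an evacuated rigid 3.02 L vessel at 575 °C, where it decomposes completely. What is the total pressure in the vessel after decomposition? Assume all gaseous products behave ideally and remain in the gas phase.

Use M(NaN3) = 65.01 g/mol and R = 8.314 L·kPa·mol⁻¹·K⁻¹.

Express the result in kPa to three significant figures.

n(NaN3) = 5.03 / 65.01 = 0.07737 mol
n(gas produced) = (3/2) × 0.07737 = 0.1161 mol
P = nRT/V = 0.1161 × 8.314 × 848.15 / 3.02 = 271.1 kPa

271 kPa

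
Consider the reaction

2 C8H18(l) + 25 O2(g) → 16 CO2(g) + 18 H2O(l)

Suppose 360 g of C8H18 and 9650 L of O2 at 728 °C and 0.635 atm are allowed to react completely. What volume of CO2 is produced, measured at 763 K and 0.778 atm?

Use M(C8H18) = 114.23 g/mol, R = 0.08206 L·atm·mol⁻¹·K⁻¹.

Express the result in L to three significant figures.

n(C8H18) = 360 / 114.23 = 3.152 mol
n(O2) = PV/RT = (0.635 × 9650) / (0.08206 × 1001.15) = 74.59 mol
For 3.152 mol C8H18, stoichiometry requires (25/2) × 3.152 = 39.40 mol O2; 74.59 mol is available, so C8H18 is limiting.
n(CO2) = (16/2) × 3.152 = 25.22 mol
V(CO2) = nRT/P = 25.22 × 0.08206 × 763 / 0.778 = 2030 L

2030 L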